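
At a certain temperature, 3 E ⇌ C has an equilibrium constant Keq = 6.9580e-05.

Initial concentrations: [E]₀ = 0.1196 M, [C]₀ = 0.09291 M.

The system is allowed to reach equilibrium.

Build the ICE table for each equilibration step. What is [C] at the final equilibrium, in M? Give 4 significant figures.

Q₀ = 54.31 vs Keq = 6.9580e-05 ⇒ Q>K, reverse
Step 1:
                  E         C
  I          0.1196   0.09291
  C          0.2787  -0.09291
  E          0.3983 4.3971e-06
  solve Keq expr → x = -0.09291; check Q = 6.9580e-05

[C]_eq = 4.3971e-06 M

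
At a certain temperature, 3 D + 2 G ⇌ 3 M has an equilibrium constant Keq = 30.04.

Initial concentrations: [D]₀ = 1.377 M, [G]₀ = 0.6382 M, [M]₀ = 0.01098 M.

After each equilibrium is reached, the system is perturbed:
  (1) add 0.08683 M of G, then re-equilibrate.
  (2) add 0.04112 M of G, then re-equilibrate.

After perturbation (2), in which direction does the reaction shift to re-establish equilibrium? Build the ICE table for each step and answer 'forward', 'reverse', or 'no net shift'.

Q₀ = 1.2448e-06 vs Keq = 30.04 ⇒ Q<K, forward
Step 1:
                    D           G           M
  Initial       1.377      0.6382     0.01098
  Change      -0.6833     -0.4555      0.6833
  Equil        0.6937      0.1827      0.6943
  solve Keq expr → x = 0.2278; check Q = 30.04
Then add 0.08683 M of G.
Step 2:
                    D           G           M
  Initial      0.6937      0.2695      0.6943
  Change     -0.05561    -0.03707     0.05561
  Equil        0.6381      0.2324      0.7499
  solve Keq expr → x = 0.01854; check Q = 30.04
Then add 0.04112 M of G.
Step 3:
                    D           G           M
  Initial      0.6381      0.2736      0.7499
  Change     -0.02369     -0.0158     0.02369
  Equil        0.6144      0.2578      0.7736
  solve Keq expr → x = 0.007898; check Q = 30.04

Direction: forward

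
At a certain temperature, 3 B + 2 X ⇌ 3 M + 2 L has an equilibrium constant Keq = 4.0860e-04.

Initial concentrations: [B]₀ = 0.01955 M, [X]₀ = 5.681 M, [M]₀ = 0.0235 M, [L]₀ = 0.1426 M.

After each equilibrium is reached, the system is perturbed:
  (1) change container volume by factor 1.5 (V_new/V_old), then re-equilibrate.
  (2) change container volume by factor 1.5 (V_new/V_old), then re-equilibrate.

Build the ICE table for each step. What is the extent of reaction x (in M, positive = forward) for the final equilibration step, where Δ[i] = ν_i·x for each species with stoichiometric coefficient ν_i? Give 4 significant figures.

x = 0 M

Q₀ = 0.001094 vs Keq = 4.0860e-04 ⇒ Q>K, reverse
Step 1:
                   B          X          M          L
  init       0.01955      5.681     0.0235     0.1426
  Δ         0.003408   0.002272  -0.003408  -0.002272
  eq         0.02296      5.683    0.02009     0.1403
  solve Keq expr → x = -0.001136; check Q = 4.0860e-04
Then change container volume by factor 1.5 (V_new/V_old).
Step 2:
                   B          X          M          L
  init       0.01531      3.789    0.01339    0.09355
  Δ                0          0          0          0
  eq         0.01531      3.789    0.01339    0.09355
  solve Keq expr → x = 0; check Q = 4.0860e-04
Then change container volume by factor 1.5 (V_new/V_old).
Step 3:
                   B          X          M          L
  init        0.0102      2.526    0.00893    0.06237
  Δ                0          0          0          0
  eq          0.0102      2.526    0.00893    0.06237
  solve Keq expr → x = 0; check Q = 4.0860e-04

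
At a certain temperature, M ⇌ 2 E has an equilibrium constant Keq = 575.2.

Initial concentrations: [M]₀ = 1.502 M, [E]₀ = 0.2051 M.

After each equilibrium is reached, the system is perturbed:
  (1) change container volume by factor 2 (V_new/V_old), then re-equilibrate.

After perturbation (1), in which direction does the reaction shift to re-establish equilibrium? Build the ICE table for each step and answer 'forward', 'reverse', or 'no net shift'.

Direction: forward

Q₀ = 0.02801 vs Keq = 575.2 ⇒ Q<K, forward
Step 1:
                    M           E
  I             1.502      0.2051
  C            -1.484       2.969
  E           0.01752       3.174
  solve Keq expr → x = 1.484; check Q = 575.2
Then change container volume by factor 2 (V_new/V_old).
Step 2:
                    M           E
  I          0.008758       1.587
  C         -0.004331    0.008662
  E          0.004427       1.596
  solve Keq expr → x = 0.004331; check Q = 575.2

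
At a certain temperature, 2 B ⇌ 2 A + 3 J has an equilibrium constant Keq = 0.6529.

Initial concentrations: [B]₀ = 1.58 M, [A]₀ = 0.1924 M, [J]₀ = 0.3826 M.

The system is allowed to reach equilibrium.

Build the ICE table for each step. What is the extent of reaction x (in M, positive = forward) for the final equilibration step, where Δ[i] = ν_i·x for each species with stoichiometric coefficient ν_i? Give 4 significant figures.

x = 0.2551 M

Q₀ = 8.3048e-04 vs Keq = 0.6529 ⇒ Q<K, forward
Step 1:
                   B          A          J
  init          1.58     0.1924     0.3826
  Δ          -0.5103     0.5103     0.7654
  eq            1.07     0.7027      1.148
  solve Keq expr → x = 0.2551; check Q = 0.6529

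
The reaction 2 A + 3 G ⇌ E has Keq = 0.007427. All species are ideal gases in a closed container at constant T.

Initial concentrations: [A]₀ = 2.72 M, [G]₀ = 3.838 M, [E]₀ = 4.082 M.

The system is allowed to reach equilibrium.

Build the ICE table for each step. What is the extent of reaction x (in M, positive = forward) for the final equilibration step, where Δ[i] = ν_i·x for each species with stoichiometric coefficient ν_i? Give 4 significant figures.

x = -0.06887 M

Q₀ = 0.009759 vs Keq = 0.007427 ⇒ Q>K, reverse
Step 1:
                    A           G           E
  I              2.72       3.838       4.082
  C            0.1377      0.2066    -0.06887
  E             2.858       4.045       4.013
  solve Keq expr → x = -0.06887; check Q = 0.007427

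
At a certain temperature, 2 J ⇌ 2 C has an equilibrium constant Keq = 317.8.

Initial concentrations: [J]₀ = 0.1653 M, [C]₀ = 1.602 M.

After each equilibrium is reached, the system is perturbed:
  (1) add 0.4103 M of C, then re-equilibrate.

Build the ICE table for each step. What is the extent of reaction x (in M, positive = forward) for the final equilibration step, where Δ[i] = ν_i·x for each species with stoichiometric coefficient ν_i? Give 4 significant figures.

Q₀ = 93.92 vs Keq = 317.8 ⇒ Q<K, forward
Step 1:
                    J           C
  Initial      0.1653       1.602
  Change     -0.07143     0.07143
  Equil       0.09387       1.673
  solve Keq expr → x = 0.03571; check Q = 317.8
Then add 0.4103 M of C.
Step 2:
                    J           C
  Initial     0.09387       2.084
  Change      0.02179    -0.02179
  Equil        0.1157       2.062
  solve Keq expr → x = -0.0109; check Q = 317.8

x = -0.0109 M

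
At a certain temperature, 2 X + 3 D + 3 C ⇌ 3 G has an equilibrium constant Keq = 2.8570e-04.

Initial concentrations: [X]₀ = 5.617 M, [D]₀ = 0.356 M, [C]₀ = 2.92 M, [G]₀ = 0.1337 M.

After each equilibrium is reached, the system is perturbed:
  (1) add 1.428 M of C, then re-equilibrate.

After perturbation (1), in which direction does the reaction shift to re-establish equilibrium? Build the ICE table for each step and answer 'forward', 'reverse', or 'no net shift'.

Q₀ = 6.7435e-05 vs Keq = 2.8570e-04 ⇒ Q<K, forward
Step 1:
                    X           D           C           G
  I             5.617       0.356        2.92      0.1337
  C          -0.03268    -0.04901    -0.04901     0.04901
  E             5.584       0.307       2.871      0.1827
  solve Keq expr → x = 0.01634; check Q = 2.8570e-04
Then add 1.428 M of C.
Step 2:
                    X           D           C           G
  I             5.584       0.307       4.299      0.1827
  C          -0.03086    -0.04628    -0.04628     0.04628
  E             5.553      0.2607       4.253       0.229
  solve Keq expr → x = 0.01543; check Q = 2.8570e-04

Direction: forward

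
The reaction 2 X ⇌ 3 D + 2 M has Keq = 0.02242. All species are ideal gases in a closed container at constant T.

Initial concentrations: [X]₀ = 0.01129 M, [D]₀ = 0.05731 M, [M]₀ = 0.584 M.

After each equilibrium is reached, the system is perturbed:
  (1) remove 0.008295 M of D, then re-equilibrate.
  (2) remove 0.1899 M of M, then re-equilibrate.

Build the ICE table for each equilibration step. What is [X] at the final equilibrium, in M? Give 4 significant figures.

Q₀ = 0.5037 vs Keq = 0.02242 ⇒ Q>K, reverse
Step 1:
                    X           D           M
  Initial     0.01129     0.05731       0.584
  Change      0.01439    -0.02159    -0.01439
  Equil       0.02568     0.03572      0.5696
  solve Keq expr → x = -0.007196; check Q = 0.02242
Then remove 0.008295 M of D.
Step 2:
                    X           D           M
  Initial     0.02568     0.02743      0.5696
  Change    -0.003336    0.005004    0.003336
  Equil       0.02235     0.03243      0.5729
  solve Keq expr → x = 0.001668; check Q = 0.02242
Then remove 0.1899 M of M.
Step 3:
                    X           D           M
  Initial     0.02235     0.03243       0.383
  Change    -0.003484    0.005226    0.003484
  Equil       0.01886     0.03766      0.3865
  solve Keq expr → x = 0.001742; check Q = 0.02242

[X]_eq = 0.01886 M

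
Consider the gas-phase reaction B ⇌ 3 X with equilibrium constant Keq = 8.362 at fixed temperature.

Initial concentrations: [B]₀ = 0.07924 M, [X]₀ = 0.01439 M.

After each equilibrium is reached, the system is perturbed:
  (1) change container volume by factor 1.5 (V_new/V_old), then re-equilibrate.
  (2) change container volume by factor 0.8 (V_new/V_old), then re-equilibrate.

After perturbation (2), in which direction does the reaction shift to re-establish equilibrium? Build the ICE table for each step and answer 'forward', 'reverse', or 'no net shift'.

Direction: reverse

Q₀ = 3.7604e-05 vs Keq = 8.362 ⇒ Q<K, forward
Step 1:
                   B          X
  I          0.07924    0.01439
  C         -0.07744     0.2323
  E         0.001796     0.2467
  solve Keq expr → x = 0.07744; check Q = 8.362
Then change container volume by factor 1.5 (V_new/V_old).
Step 2:
                   B          X
  I         0.001197     0.1645
  C       -6.4616e-04   0.001938
  E       5.5119e-04     0.1664
  solve Keq expr → x = 6.4616e-04; check Q = 8.362
Then change container volume by factor 0.8 (V_new/V_old).
Step 3:
                   B          X
  I       6.8899e-04      0.208
  C       3.7040e-04  -0.001111
  E         0.001059     0.2069
  solve Keq expr → x = -3.7040e-04; check Q = 8.362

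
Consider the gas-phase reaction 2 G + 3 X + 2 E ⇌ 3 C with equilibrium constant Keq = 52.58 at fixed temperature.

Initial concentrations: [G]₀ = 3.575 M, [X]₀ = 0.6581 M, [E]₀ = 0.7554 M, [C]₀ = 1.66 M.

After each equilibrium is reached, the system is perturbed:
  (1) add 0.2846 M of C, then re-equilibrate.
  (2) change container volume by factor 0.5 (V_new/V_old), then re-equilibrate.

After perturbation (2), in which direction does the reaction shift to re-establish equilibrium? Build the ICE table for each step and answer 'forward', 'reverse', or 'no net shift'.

Q₀ = 2.201 vs Keq = 52.58 ⇒ Q<K, forward
Step 1:
                   G          X          E          C
  init         3.575     0.6581     0.7554       1.66
  Δ          -0.2062    -0.3093    -0.2062     0.3093
  eq           3.369     0.3488     0.5492      1.969
  solve Keq expr → x = 0.1031; check Q = 52.58
Then add 0.2846 M of C.
Step 2:
                   G          X          E          C
  init         3.369     0.3488     0.5492      2.254
  Δ          0.02188    0.03283    0.02188   -0.03283
  eq           3.391     0.3816     0.5711      2.221
  solve Keq expr → x = -0.01094; check Q = 52.58
Then change container volume by factor 0.5 (V_new/V_old).
Step 3:
                   G          X          E          C
  init         6.781     0.7632      1.142      4.442
  Δ          -0.2455    -0.3682    -0.2455     0.3682
  eq           6.536      0.395     0.8967       4.81
  solve Keq expr → x = 0.1227; check Q = 52.58

Direction: forward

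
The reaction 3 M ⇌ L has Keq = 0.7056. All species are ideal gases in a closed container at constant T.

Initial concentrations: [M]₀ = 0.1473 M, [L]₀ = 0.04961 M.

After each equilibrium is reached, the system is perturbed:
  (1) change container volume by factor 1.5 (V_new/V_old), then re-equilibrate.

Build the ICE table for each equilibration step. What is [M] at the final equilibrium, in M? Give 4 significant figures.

[M]_eq = 0.1842 M

Q₀ = 15.52 vs Keq = 0.7056 ⇒ Q>K, reverse
Step 1:
                    M           L
  Initial      0.1473     0.04961
  Change       0.1119    -0.03732
  Equil        0.2592     0.01229
  solve Keq expr → x = -0.03732; check Q = 0.7056
Then change container volume by factor 1.5 (V_new/V_old).
Step 2:
                    M           L
  Initial      0.1728    0.008196
  Change      0.01136   -0.003787
  Equil        0.1842    0.004409
  solve Keq expr → x = -0.003787; check Q = 0.7056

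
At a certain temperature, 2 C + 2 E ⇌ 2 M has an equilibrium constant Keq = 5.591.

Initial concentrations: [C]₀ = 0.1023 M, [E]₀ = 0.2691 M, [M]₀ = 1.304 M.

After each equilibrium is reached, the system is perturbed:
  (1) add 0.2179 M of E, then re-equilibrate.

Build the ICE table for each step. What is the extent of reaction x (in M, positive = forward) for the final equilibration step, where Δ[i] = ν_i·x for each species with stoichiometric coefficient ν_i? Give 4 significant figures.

Q₀ = 2244 vs Keq = 5.591 ⇒ Q>K, reverse
Step 1:
                   C          E          M
  Initial     0.1023     0.2691      1.304
  Change      0.4285     0.4285    -0.4285
  Equil       0.5308     0.6976     0.8755
  solve Keq expr → x = -0.2142; check Q = 5.591
Then add 0.2179 M of E.
Step 2:
                   C          E          M
  Initial     0.5308     0.9155     0.8755
  Change    -0.06407   -0.06407    0.06407
  Equil       0.4667     0.8514     0.9396
  solve Keq expr → x = 0.03204; check Q = 5.591

x = 0.03204 M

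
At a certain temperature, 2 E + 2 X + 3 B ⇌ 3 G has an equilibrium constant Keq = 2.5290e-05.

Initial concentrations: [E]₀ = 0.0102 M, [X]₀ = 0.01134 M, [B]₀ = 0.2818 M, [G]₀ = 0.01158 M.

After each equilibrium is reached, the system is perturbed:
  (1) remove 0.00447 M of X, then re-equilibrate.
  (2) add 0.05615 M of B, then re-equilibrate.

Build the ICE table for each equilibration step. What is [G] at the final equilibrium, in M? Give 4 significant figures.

Q₀ = 5187 vs Keq = 2.5290e-05 ⇒ Q>K, reverse
Step 1:
                  E         X         B         G
  Initial    0.0102   0.01134    0.2818   0.01158
  Change   0.007692  0.007692   0.01154  -0.01154
  Equil     0.01789   0.01903    0.2933 4.1987e-05
  solve Keq expr → x = -0.003846; check Q = 2.5290e-05
Then remove 0.00447 M of X.
Step 2:
                  E         X         B         G
  Initial   0.01789   0.01456    0.2933 4.1987e-05
  Change  4.5658e-06 4.5658e-06 6.8487e-06 -6.8487e-06
  Equil      0.0179   0.01457    0.2933 3.5138e-05
  solve Keq expr → x = -2.2829e-06; check Q = 2.5290e-05
Then add 0.05615 M of B.
Step 3:
                  E         X         B         G
  Initial    0.0179   0.01457    0.3495 3.5138e-05
  Change  -4.4730e-06 -4.4730e-06 -6.7096e-06 6.7096e-06
  Equil     0.01789   0.01456    0.3495 4.1848e-05
  solve Keq expr → x = 2.2365e-06; check Q = 2.5290e-05

[G]_eq = 4.1848e-05 M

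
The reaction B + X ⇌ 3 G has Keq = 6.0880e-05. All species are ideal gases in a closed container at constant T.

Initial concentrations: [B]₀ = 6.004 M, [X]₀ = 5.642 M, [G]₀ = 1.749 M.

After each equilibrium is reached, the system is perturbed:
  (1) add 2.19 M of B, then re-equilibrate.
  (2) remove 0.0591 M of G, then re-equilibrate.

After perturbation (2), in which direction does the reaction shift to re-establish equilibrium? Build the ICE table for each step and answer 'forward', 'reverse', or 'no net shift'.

Direction: forward

Q₀ = 0.1579 vs Keq = 6.0880e-05 ⇒ Q>K, reverse
Step 1:
                  B         X         G
  I           6.004     5.642     1.749
  C           0.538     0.538    -1.614
  E           6.542      6.18     0.135
  solve Keq expr → x = -0.538; check Q = 6.0880e-05
Then add 2.19 M of B.
Step 2:
                  B         X         G
  I           8.732      6.18     0.135
  C       -0.004527 -0.004527   0.01358
  E           8.727     6.175    0.1486
  solve Keq expr → x = 0.004527; check Q = 6.0880e-05
Then remove 0.0591 M of G.
Step 3:
                  B         X         G
  I           8.727     6.175    0.0895
  C        -0.01961  -0.01961   0.05883
  E           8.708     6.156    0.1483
  solve Keq expr → x = 0.01961; check Q = 6.0880e-05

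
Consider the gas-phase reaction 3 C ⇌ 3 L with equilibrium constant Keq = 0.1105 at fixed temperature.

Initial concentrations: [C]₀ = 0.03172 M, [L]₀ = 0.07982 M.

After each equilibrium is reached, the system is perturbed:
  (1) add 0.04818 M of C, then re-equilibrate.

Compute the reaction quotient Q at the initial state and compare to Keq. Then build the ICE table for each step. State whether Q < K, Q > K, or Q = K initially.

Q₀ = 15.93; Q > K (proceeds reverse)

Q₀ = 15.93 vs Keq = 0.1105 ⇒ Q>K, reverse
Step 1:
                    C           L
  Initial     0.03172     0.07982
  Change      0.04365    -0.04365
  Equil       0.07537     0.03617
  solve Keq expr → x = -0.01455; check Q = 0.1105
Then add 0.04818 M of C.
Step 2:
                    C           L
  Initial      0.1236     0.03617
  Change     -0.01562     0.01562
  Equil        0.1079     0.05179
  solve Keq expr → x = 0.005208; check Q = 0.1105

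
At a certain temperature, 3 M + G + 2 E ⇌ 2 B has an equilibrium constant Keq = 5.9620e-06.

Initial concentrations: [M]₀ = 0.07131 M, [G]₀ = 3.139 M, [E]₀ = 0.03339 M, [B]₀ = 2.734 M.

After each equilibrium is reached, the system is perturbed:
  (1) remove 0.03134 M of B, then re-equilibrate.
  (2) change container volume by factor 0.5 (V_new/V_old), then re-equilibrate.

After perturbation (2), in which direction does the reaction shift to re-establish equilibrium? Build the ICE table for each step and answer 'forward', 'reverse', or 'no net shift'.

Direction: forward

Q₀ = 5.8901e+06 vs Keq = 5.9620e-06 ⇒ Q>K, reverse
Step 1:
                    M           G           E           B
  I           0.07131       3.139     0.03339       2.734
  C             3.936       1.312       2.624      -2.624
  E             4.008       4.451       2.658      0.1098
  solve Keq expr → x = -1.312; check Q = 5.9620e-06
Then remove 0.03134 M of B.
Step 2:
                    M           G           E           B
  I             4.008       4.451       2.658     0.07849
  C          -0.04242    -0.01414    -0.02828     0.02828
  E             3.965       4.437       2.629      0.1068
  solve Keq expr → x = 0.01414; check Q = 5.9620e-06
Then change container volume by factor 0.5 (V_new/V_old).
Step 3:
                    M           G           E           B
  I              7.93       8.874       5.259      0.2135
  C           -0.6873     -0.2291     -0.4582      0.4582
  E             7.243       8.645         4.8      0.6718
  solve Keq expr → x = 0.2291; check Q = 5.9620e-06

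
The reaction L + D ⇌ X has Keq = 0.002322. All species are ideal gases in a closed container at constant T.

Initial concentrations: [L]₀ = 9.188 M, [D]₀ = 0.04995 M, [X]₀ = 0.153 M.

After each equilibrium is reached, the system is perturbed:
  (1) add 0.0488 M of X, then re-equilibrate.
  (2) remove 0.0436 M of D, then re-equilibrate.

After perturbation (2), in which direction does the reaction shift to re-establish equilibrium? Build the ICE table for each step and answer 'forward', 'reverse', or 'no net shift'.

Q₀ = 0.3334 vs Keq = 0.002322 ⇒ Q>K, reverse
Step 1:
                  L         D         X
  Initial     9.188   0.04995     0.153
  Change     0.1487    0.1487   -0.1487
  Equil       9.337    0.1986  0.004307
  solve Keq expr → x = -0.1487; check Q = 0.002322
Then add 0.0488 M of X.
Step 2:
                  L         D         X
  Initial     9.337    0.1986   0.05311
  Change    0.04774   0.04774  -0.04774
  Equil       9.384    0.2464  0.005369
  solve Keq expr → x = -0.04774; check Q = 0.002322
Then remove 0.0436 M of D.
Step 3:
                  L         D         X
  Initial     9.384    0.2028  0.005369
  Change  9.2938e-04 9.2938e-04 -9.2938e-04
  Equil       9.385    0.2037  0.004439
  solve Keq expr → x = -9.2938e-04; check Q = 0.002322

Direction: reverse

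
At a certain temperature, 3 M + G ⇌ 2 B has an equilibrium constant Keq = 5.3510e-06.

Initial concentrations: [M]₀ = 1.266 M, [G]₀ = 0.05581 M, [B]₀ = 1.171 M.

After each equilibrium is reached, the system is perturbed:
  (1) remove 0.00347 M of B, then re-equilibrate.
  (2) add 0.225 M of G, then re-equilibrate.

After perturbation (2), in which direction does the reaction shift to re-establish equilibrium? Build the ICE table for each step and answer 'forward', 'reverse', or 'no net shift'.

Direction: forward

Q₀ = 12.11 vs Keq = 5.3510e-06 ⇒ Q>K, reverse
Step 1:
                    M           G           B
  I             1.266     0.05581       1.171
  C             1.742      0.5807      -1.161
  E             3.008      0.6365    0.009628
  solve Keq expr → x = -0.5807; check Q = 5.3510e-06
Then remove 0.00347 M of B.
Step 2:
                    M           G           B
  I             3.008      0.6365    0.006158
  C         -0.005149   -0.001716    0.003432
  E             3.003      0.6348    0.009591
  solve Keq expr → x = 0.001716; check Q = 5.3510e-06
Then add 0.225 M of G.
Step 3:
                    M           G           B
  I             3.003      0.8598    0.009591
  C          -0.00233 -7.7650e-04    0.001553
  E             3.001       0.859     0.01114
  solve Keq expr → x = 7.7650e-04; check Q = 5.3510e-06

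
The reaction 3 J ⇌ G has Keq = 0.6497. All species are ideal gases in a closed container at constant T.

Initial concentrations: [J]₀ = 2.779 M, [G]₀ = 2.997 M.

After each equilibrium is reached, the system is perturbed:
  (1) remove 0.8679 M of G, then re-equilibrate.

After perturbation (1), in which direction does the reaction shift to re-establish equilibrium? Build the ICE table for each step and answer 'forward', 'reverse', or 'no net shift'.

Direction: forward

Q₀ = 0.1396 vs Keq = 0.6497 ⇒ Q<K, forward
Step 1:
                    J           G
  I             2.779       2.997
  C            -1.052      0.3506
  E             1.727       3.348
  solve Keq expr → x = 0.3506; check Q = 0.6497
Then remove 0.8679 M of G.
Step 2:
                    J           G
  I             1.727        2.48
  C           -0.1537     0.05124
  E             1.573       2.531
  solve Keq expr → x = 0.05124; check Q = 0.6497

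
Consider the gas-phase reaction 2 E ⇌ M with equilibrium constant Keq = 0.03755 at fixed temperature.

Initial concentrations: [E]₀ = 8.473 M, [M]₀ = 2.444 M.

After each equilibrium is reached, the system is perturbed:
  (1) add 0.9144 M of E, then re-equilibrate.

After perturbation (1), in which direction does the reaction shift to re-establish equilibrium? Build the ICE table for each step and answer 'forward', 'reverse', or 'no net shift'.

Direction: forward

Q₀ = 0.03404 vs Keq = 0.03755 ⇒ Q<K, forward
Step 1:
                  E         M
  init        8.473     2.444
  Δ         -0.2232    0.1116
  eq           8.25     2.556
  solve Keq expr → x = 0.1116; check Q = 0.03755
Then add 0.9144 M of E.
Step 2:
                  E         M
  init        9.164     2.556
  Δ         -0.5115    0.2557
  eq          8.653     2.811
  solve Keq expr → x = 0.2557; check Q = 0.03755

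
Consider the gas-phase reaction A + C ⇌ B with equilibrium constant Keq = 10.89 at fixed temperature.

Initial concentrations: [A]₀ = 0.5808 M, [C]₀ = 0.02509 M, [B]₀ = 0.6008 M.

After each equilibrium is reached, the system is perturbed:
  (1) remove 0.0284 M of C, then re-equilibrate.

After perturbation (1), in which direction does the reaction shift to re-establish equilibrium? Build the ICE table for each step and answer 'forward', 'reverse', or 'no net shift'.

Direction: reverse

Q₀ = 41.23 vs Keq = 10.89 ⇒ Q>K, reverse
Step 1:
                   A          C          B
  Initial     0.5808    0.02509     0.6008
  Change     0.05401    0.05401   -0.05401
  Equil       0.6348     0.0791     0.5468
  solve Keq expr → x = -0.05401; check Q = 10.89
Then remove 0.0284 M of C.
Step 2:
                   A          C          B
  Initial     0.6348     0.0507     0.5468
  Change     0.02254    0.02254   -0.02254
  Equil       0.6573    0.07324     0.5243
  solve Keq expr → x = -0.02254; check Q = 10.89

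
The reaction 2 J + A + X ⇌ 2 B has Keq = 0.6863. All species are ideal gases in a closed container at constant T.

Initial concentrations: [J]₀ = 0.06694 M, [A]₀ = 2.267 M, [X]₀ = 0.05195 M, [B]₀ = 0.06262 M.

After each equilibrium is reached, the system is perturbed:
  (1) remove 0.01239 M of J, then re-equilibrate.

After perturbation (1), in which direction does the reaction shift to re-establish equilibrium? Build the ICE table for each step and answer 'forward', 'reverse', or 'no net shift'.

Q₀ = 7.43 vs Keq = 0.6863 ⇒ Q>K, reverse
Step 1:
                   J          A          X          B
  Initial    0.06694      2.267    0.05195    0.06262
  Change     0.03085    0.01543    0.01543   -0.03085
  Equil      0.09779      2.282    0.06738    0.03177
  solve Keq expr → x = -0.01543; check Q = 0.6863
Then remove 0.01239 M of J.
Step 2:
                   J          A          X          B
  Initial     0.0854      2.282    0.06738    0.03177
  Change    0.002807   0.001404   0.001404  -0.002807
  Equil      0.08821      2.284    0.06878    0.02896
  solve Keq expr → x = -0.001404; check Q = 0.6863

Direction: reverse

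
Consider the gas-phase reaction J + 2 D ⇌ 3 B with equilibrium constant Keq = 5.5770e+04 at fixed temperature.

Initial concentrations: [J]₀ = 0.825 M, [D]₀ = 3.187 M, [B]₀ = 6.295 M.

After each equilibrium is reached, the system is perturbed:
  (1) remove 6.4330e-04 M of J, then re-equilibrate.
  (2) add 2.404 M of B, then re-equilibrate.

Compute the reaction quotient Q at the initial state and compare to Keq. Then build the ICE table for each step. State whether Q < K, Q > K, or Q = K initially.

Q₀ = 29.77; Q < K (proceeds forward)

Q₀ = 29.77 vs Keq = 5.5770e+04 ⇒ Q<K, forward
Step 1:
                   J          D          B
  init         0.825      3.187      6.295
  Δ            -0.82      -1.64       2.46
  eq        0.005027      1.547      8.755
  solve Keq expr → x = 0.82; check Q = 5.5770e+04
Then remove 6.4330e-04 M of J.
Step 2:
                   J          D          B
  init      0.004384      1.547      8.755
  Δ       6.3184e-04   0.001264  -0.001896
  eq        0.005016      1.548      8.753
  solve Keq expr → x = -6.3184e-04; check Q = 5.5770e+04
Then add 2.404 M of B.
Step 3:
                   J          D          B
  init      0.005016      1.548      11.16
  Δ         0.005191    0.01038   -0.01557
  eq         0.01021      1.559      11.14
  solve Keq expr → x = -0.005191; check Q = 5.5770e+04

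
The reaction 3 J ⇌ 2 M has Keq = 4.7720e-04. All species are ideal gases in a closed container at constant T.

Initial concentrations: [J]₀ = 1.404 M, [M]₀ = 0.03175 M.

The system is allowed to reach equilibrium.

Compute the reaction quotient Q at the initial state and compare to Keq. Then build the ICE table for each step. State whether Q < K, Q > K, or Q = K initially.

Q₀ = 3.6424e-04; Q < K (proceeds forward)

Q₀ = 3.6424e-04 vs Keq = 4.7720e-04 ⇒ Q<K, forward
Step 1:
                  J         M
  Initial     1.404   0.03175
  Change  -0.006508  0.004339
  Equil       1.397   0.03609
  solve Keq expr → x = 0.002169; check Q = 4.7720e-04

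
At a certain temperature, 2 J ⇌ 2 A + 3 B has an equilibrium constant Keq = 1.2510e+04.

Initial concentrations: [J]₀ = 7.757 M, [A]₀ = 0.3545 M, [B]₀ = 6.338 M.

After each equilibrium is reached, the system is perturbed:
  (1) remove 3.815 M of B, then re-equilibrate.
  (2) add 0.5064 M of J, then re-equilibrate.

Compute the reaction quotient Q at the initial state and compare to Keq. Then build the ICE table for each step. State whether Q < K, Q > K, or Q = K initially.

Q₀ = 0.5317; Q < K (proceeds forward)

Q₀ = 0.5317 vs Keq = 1.2510e+04 ⇒ Q<K, forward
Step 1:
                   J          A          B
  init         7.757     0.3545      6.338
  Δ           -5.156      5.156      7.734
  eq           2.601      5.511      14.07
  solve Keq expr → x = 2.578; check Q = 1.2510e+04
Then remove 3.815 M of B.
Step 2:
                   J          A          B
  init         2.601      5.511      10.26
  Δ          -0.5798     0.5798     0.8697
  eq           2.021       6.09      11.13
  solve Keq expr → x = 0.2899; check Q = 1.2510e+04
Then add 0.5064 M of J.
Step 3:
                   J          A          B
  init         2.527       6.09      11.13
  Δ          -0.2871     0.2871     0.4306
  eq            2.24      6.378      11.56
  solve Keq expr → x = 0.1435; check Q = 1.2510e+04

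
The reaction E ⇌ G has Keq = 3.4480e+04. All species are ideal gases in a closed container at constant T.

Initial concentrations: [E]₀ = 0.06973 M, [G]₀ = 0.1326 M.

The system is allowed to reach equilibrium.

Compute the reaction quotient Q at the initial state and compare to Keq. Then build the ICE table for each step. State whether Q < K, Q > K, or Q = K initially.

Q₀ = 1.902; Q < K (proceeds forward)

Q₀ = 1.902 vs Keq = 3.4480e+04 ⇒ Q<K, forward
Step 1:
                   E          G
  init       0.06973     0.1326
  Δ         -0.06972    0.06972
  eq      5.8679e-06     0.2023
  solve Keq expr → x = 0.06972; check Q = 3.4480e+04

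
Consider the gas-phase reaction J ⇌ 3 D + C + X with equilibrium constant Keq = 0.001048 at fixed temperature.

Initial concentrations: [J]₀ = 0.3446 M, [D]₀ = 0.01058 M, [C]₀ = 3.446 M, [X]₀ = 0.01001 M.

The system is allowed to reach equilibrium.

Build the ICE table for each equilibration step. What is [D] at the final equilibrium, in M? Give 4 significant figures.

[D]_eq = 0.1244 M

Q₀ = 1.1855e-07 vs Keq = 0.001048 ⇒ Q<K, forward
Step 1:
                   J          D          C          X
  I           0.3446    0.01058      3.446    0.01001
  C         -0.03793     0.1138    0.03793    0.03793
  E           0.3067     0.1244      3.484    0.04794
  solve Keq expr → x = 0.03793; check Q = 0.001048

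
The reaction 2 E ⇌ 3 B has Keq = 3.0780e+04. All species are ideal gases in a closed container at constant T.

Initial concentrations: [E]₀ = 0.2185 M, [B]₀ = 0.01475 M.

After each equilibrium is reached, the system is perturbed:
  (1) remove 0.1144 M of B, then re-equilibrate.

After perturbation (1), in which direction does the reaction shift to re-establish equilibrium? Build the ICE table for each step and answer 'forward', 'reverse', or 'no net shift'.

Direction: forward

Q₀ = 6.7216e-05 vs Keq = 3.0780e+04 ⇒ Q<K, forward
Step 1:
                  E         B
  I          0.2185   0.01475
  C         -0.2174     0.326
  E        0.001134    0.3408
  solve Keq expr → x = 0.1087; check Q = 3.0780e+04
Then remove 0.1144 M of B.
Step 2:
                  E         B
  I        0.001134    0.2264
  C       -5.1683e-04 7.7525e-04
  E       6.1717e-04    0.2272
  solve Keq expr → x = 2.5842e-04; check Q = 3.0780e+04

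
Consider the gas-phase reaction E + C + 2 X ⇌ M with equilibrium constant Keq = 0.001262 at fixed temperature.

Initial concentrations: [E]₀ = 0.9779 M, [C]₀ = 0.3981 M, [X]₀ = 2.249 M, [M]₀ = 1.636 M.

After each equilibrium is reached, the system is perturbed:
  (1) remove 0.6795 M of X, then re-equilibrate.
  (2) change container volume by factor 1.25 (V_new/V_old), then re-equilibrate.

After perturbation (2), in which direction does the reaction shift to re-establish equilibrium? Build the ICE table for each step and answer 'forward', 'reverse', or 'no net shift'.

Direction: reverse

Q₀ = 0.8308 vs Keq = 0.001262 ⇒ Q>K, reverse
Step 1:
                    E           C           X           M
  I            0.9779      0.3981       2.249       1.636
  C             1.478       1.478       2.957      -1.478
  E             2.456       1.876       5.206      0.1576
  solve Keq expr → x = -1.478; check Q = 0.001262
Then remove 0.6795 M of X.
Step 2:
                    E           C           X           M
  I             2.456       1.876       4.526      0.1576
  C           0.03148     0.03148     0.06295    -0.03148
  E             2.488       1.908       4.589      0.1262
  solve Keq expr → x = -0.03148; check Q = 0.001262
Then change container volume by factor 1.25 (V_new/V_old).
Step 3:
                    E           C           X           M
  I              1.99       1.526       3.671      0.1009
  C           0.04396     0.04396     0.08791    -0.04396
  E             2.034        1.57       3.759     0.05697
  solve Keq expr → x = -0.04396; check Q = 0.001262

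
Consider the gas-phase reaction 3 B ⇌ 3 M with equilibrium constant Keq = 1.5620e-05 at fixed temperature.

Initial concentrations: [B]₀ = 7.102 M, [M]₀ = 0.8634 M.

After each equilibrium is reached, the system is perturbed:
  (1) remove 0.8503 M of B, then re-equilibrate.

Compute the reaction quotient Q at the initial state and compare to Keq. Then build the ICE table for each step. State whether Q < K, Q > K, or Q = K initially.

Q₀ = 0.001797 vs Keq = 1.5620e-05 ⇒ Q>K, reverse
Step 1:
                    B           M
  Initial       7.102      0.8634
  Change       0.6691     -0.6691
  Equil         7.771      0.1943
  solve Keq expr → x = -0.223; check Q = 1.5620e-05
Then remove 0.8503 M of B.
Step 2:
                    B           M
  Initial       6.921      0.1943
  Change      0.02074    -0.02074
  Equil         6.942      0.1735
  solve Keq expr → x = -0.006912; check Q = 1.5620e-05

Q₀ = 0.001797; Q > K (proceeds reverse)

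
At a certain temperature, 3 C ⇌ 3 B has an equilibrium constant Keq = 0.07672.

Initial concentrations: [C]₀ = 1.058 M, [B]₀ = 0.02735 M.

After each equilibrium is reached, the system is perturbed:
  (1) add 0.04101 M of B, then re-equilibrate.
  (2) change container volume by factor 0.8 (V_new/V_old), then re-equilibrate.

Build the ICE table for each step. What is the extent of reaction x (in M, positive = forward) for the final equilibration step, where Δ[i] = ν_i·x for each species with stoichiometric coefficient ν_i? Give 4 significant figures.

x = 0 M

Q₀ = 1.7275e-05 vs Keq = 0.07672 ⇒ Q<K, forward
Step 1:
                    C           B
  I             1.058     0.02735
  C           -0.2963      0.2963
  E            0.7617      0.3237
  solve Keq expr → x = 0.09877; check Q = 0.07672
Then add 0.04101 M of B.
Step 2:
                    C           B
  I            0.7617      0.3647
  C           0.02878    -0.02878
  E            0.7905      0.3359
  solve Keq expr → x = -0.009594; check Q = 0.07672
Then change container volume by factor 0.8 (V_new/V_old).
Step 3:
                    C           B
  I            0.9881      0.4199
  C                 0           0
  E            0.9881      0.4199
  solve Keq expr → x = 0; check Q = 0.07672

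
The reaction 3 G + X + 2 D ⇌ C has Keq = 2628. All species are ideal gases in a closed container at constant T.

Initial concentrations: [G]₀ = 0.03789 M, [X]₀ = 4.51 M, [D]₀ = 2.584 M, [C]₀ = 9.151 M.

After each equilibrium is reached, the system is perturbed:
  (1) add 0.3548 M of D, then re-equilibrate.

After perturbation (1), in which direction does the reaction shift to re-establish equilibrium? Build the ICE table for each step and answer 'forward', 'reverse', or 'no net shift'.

Direction: forward

Q₀ = 5586 vs Keq = 2628 ⇒ Q>K, reverse
Step 1:
                   G          X          D          C
  Initial    0.03789       4.51      2.584      9.151
  Change     0.01072   0.003573   0.007146  -0.003573
  Equil      0.04861      4.514      2.591      9.147
  solve Keq expr → x = -0.003573; check Q = 2628
Then add 0.3548 M of D.
Step 2:
                   G          X          D          C
  Initial    0.04861      4.514      2.946      9.147
  Change   -0.003953  -0.001318  -0.002635   0.001318
  Equil      0.04466      4.512      2.943      9.149
  solve Keq expr → x = 0.001318; check Q = 2628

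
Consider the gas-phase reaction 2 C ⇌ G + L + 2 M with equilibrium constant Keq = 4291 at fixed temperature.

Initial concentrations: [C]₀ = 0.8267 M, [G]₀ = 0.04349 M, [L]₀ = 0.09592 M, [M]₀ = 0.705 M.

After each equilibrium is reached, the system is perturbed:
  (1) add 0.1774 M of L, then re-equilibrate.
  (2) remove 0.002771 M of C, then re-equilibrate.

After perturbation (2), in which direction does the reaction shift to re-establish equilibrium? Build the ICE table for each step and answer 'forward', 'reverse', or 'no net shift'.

Direction: reverse

Q₀ = 0.003034 vs Keq = 4291 ⇒ Q<K, forward
Step 1:
                  C         G         L         M
  Initial    0.8267   0.04349   0.09592     0.705
  Change    -0.8156    0.4078    0.4078    0.8156
  Equil     0.01107    0.4513    0.5037     1.521
  solve Keq expr → x = 0.4078; check Q = 4291
Then add 0.1774 M of L.
Step 2:
                  C         G         L         M
  Initial   0.01107    0.4513    0.6811     1.521
  Change   0.001766 -8.8318e-04 -8.8318e-04 -0.001766
  Equil     0.01283    0.4504    0.6803     1.519
  solve Keq expr → x = -8.8318e-04; check Q = 4291
Then remove 0.002771 M of C.
Step 3:
                  C         G         L         M
  Initial   0.01006    0.4504    0.6803     1.519
  Change   0.002716 -0.001358 -0.001358 -0.002716
  Equil     0.01278    0.4491    0.6789     1.516
  solve Keq expr → x = -0.001358; check Q = 4291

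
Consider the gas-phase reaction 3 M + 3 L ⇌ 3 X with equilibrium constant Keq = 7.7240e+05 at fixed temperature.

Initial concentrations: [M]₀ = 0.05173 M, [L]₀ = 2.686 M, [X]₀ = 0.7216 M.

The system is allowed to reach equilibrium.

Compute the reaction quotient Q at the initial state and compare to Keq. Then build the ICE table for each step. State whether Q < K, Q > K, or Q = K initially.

Q₀ = 140.1 vs Keq = 7.7240e+05 ⇒ Q<K, forward
Step 1:
                  M         L         X
  I         0.05173     2.686    0.7216
  C        -0.04855  -0.04855   0.04855
  E        0.003183     2.637    0.7701
  solve Keq expr → x = 0.01618; check Q = 7.7240e+05

Q₀ = 140.1; Q < K (proceeds forward)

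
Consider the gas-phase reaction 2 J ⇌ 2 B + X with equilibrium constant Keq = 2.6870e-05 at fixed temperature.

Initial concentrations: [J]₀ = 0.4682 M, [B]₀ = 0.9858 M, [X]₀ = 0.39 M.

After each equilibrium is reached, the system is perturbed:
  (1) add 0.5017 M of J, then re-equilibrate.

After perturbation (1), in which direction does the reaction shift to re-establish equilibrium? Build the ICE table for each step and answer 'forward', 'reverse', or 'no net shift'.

Direction: forward

Q₀ = 1.729 vs Keq = 2.6870e-05 ⇒ Q>K, reverse
Step 1:
                   J          B          X
  Initial     0.4682     0.9858       0.39
  Change      0.7781    -0.7781     -0.389
  Equil        1.246     0.2077 9.6710e-04
  solve Keq expr → x = -0.389; check Q = 2.6870e-05
Then add 0.5017 M of J.
Step 2:
                   J          B          X
  Initial      1.748     0.2077 9.6710e-04
  Change   -0.001798   0.001798 8.9901e-04
  Equil        1.746     0.2095   0.001866
  solve Keq expr → x = 8.9901e-04; check Q = 2.6870e-05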